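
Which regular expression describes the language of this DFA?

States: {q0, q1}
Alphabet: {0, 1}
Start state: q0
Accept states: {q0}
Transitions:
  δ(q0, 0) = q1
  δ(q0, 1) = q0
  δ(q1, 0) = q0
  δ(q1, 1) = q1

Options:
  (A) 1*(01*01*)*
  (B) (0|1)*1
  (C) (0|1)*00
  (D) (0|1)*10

Check each option against the DFA on short strings; one disagreement eliminates an option:
  (A) 1*(01*01*)*: agrees with the DFA on every string of length ≤ 6
  (B) (0|1)*1: on ε the DFA stays in q0 and accepts (q0 ∈ Accept), but the regex does not match it → eliminate
  (C) (0|1)*00: on ε the DFA stays in q0 and accepts (q0 ∈ Accept), but the regex does not match it → eliminate
  (D) (0|1)*10: on ε the DFA stays in q0 and accepts (q0 ∈ Accept), but the regex does not match it → eliminate
Only (A) is consistent with the DFA.
(A) 1*(01*01*)*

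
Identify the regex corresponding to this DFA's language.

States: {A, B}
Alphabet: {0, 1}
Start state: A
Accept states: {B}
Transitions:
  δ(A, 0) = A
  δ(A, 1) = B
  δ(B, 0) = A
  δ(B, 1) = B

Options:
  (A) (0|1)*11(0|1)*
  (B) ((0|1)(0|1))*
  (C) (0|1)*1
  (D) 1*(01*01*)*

Check each option against the DFA on short strings; one disagreement eliminates an option:
  (A) (0|1)*11(0|1)*: on '1' the DFA goes A → B and accepts (B ∈ Accept), but the regex does not match it → eliminate
  (B) ((0|1)(0|1))*: on ε the DFA stays in A and rejects (A ∉ Accept), but the regex matches it → eliminate
  (C) (0|1)*1: agrees with the DFA on every string of length ≤ 6
  (D) 1*(01*01*)*: on ε the DFA stays in A and rejects (A ∉ Accept), but the regex matches it → eliminate
Only (C) is consistent with the DFA.
(C) (0|1)*1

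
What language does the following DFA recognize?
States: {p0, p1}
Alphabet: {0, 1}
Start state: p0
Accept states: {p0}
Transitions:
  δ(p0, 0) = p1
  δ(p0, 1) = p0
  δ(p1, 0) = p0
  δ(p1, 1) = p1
Testing a few strings:
  '00' → accept
  '1' → accept
  '0' → reject
  '01' → reject
State roles: p0=even number of 0's so far; p1=odd number of 0's so far
All binary strings with an even number of 0's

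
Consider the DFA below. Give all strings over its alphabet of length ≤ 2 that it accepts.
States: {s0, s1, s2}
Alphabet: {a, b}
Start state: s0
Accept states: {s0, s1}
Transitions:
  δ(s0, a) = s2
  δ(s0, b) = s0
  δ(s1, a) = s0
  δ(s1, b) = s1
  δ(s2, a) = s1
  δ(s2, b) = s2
ε, b, aa, bb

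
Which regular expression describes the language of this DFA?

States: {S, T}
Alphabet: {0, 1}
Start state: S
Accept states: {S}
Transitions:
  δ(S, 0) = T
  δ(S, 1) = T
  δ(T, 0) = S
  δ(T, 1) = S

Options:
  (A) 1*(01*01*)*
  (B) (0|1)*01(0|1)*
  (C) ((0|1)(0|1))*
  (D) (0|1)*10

Check each option against the DFA on short strings; one disagreement eliminates an option:
  (A) 1*(01*01*)*: on '1' the DFA goes S → T and rejects (T ∉ Accept), but the regex matches it → eliminate
  (B) (0|1)*01(0|1)*: on ε the DFA stays in S and accepts (S ∈ Accept), but the regex does not match it → eliminate
  (C) ((0|1)(0|1))*: agrees with the DFA on every string of length ≤ 6
  (D) (0|1)*10: on ε the DFA stays in S and accepts (S ∈ Accept), but the regex does not match it → eliminate
Only (C) is consistent with the DFA.
(C) ((0|1)(0|1))*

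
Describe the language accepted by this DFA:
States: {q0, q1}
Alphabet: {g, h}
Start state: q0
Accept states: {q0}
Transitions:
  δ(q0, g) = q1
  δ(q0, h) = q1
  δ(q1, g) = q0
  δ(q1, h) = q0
Testing a few strings:
  'ghh' → reject
  'g' → reject
  'h' → reject
  'hgg' → reject
State roles: q0=even length so far; q1=odd length so far
All strings over {g,h} of even length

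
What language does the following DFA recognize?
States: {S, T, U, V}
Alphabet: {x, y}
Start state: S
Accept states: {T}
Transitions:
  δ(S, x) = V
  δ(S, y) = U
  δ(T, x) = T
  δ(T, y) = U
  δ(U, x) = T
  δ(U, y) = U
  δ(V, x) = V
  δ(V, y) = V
Testing a few strings:
  'xyyx' → reject
  'yxxy' → reject
  'y' → reject
  'xy' → reject
State roles: S=no input read; T=started with y, last symbol x; U=started with y, last symbol y; V=started with x (dead)
All strings over {x,y} that start with y and end with x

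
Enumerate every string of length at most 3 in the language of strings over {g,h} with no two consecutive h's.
ε, g, h, gg, gh, hg, ggg, ggh, ghg, hgg, hgh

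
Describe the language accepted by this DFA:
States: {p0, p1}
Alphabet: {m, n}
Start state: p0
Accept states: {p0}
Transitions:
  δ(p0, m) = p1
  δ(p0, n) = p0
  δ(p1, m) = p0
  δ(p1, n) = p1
Testing a few strings:
  'mm' → accept
  'nn' → accept
  'm' → reject
  'nnn' → accept
State roles: p0=even number of m's so far; p1=odd number of m's so far
All strings over {m,n} with an even number of m's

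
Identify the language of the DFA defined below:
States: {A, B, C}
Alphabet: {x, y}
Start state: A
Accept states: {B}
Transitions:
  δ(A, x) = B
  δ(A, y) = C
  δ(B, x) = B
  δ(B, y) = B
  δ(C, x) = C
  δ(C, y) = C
Testing a few strings:
  'y' → reject
  'x' → accept
  'yxx' → reject
  'xx' → accept
State roles: A=no input read; B=started with x; C=started with y (dead)
All strings over {x,y} starting with x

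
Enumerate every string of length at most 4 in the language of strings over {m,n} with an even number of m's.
ε, n, mm, nn, mmn, mnm, nmm, nnn, mmmm, mmnn, mnmn, mnnm, nmmn, nmnm, nnmm, nnnn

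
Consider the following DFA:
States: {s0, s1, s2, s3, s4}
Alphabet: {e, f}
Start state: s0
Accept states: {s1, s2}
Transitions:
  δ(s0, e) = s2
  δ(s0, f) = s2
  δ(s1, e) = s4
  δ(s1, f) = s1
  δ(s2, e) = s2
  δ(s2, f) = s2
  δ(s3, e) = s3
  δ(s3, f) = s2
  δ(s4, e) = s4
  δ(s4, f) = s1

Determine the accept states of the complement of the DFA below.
Complement accept states = All states \ Original accept states
= {s0, s1, s2, s3, s4} \ {s1, s2}
{s0, s3, s4}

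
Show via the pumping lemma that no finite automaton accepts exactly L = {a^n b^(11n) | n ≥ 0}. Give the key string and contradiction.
Assume L is regular with pumping length p. Idea: pumping the a-block breaks the 1:11 ratio.
Choose s = a^p b^(11p) (length 12p ≥ p). By the pumping lemma, s = xyz with |xy| ≤ p, |y| > 0, so y = a^k with k ≥ 1. Then xy²z = a^(p+k) b^(11p). For this to be in L we would need 11p = 11(p+k), i.e. 11k = 0, contradicting k ≥ 1. So xy²z ∉ L.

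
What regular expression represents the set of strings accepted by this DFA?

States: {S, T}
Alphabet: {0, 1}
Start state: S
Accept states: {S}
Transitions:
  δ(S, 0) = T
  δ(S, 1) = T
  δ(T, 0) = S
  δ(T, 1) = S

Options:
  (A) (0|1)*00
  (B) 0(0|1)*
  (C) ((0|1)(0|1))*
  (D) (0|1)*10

Check each option against the DFA on short strings; one disagreement eliminates an option:
  (A) (0|1)*00: on ε the DFA stays in S and accepts (S ∈ Accept), but the regex does not match it → eliminate
  (B) 0(0|1)*: on ε the DFA stays in S and accepts (S ∈ Accept), but the regex does not match it → eliminate
  (C) ((0|1)(0|1))*: agrees with the DFA on every string of length ≤ 6
  (D) (0|1)*10: on ε the DFA stays in S and accepts (S ∈ Accept), but the regex does not match it → eliminate
Only (C) is consistent with the DFA.
(C) ((0|1)(0|1))*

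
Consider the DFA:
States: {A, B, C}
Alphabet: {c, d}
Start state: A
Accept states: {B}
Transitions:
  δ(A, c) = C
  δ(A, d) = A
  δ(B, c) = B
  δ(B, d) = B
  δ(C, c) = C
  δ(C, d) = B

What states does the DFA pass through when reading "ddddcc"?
read 'd': A → A
  read 'd': A → A
  read 'd': A → A
  read 'd': A → A
  read 'c': A → C
  read 'c': C → C
A -> A -> A -> A -> A -> C -> C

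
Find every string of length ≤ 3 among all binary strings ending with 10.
10, 010, 110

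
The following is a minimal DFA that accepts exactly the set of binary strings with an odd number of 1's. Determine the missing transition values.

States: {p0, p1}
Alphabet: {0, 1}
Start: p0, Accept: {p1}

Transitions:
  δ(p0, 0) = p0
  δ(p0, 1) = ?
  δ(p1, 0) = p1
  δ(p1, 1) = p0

From the language and accept set, identify what each state tracks — p0: even number of 1's so far; p1: odd number of 1's so far.
Each missing δ(q, a) is the state matching the new tracked value after reading a.
δ(p0, 1) = p1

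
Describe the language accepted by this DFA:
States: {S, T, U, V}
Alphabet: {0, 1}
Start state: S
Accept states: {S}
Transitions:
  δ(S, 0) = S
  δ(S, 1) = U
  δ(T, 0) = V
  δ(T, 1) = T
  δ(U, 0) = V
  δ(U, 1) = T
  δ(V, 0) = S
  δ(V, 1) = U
Testing a few strings:
  '0' → accept
  '1000' → accept
  '01' → reject
  '0101' → reject
State roles: S=value ≡ 0 (mod 4); T=value ≡ 3 (mod 4); U=value ≡ 1 (mod 4); V=value ≡ 2 (mod 4)
All binary strings representing a multiple of 4 (read in base 2; leading zeros allowed and ε counts as 0)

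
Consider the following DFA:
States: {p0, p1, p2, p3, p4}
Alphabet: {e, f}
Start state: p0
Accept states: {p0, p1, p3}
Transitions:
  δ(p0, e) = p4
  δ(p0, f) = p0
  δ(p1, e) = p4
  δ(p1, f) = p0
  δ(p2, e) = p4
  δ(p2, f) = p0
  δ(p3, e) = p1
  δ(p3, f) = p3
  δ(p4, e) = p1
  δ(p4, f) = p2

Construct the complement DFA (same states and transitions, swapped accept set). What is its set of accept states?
Complement accept states = All states \ Original accept states
= {p0, p1, p2, p3, p4} \ {p0, p1, p3}
{p2, p4}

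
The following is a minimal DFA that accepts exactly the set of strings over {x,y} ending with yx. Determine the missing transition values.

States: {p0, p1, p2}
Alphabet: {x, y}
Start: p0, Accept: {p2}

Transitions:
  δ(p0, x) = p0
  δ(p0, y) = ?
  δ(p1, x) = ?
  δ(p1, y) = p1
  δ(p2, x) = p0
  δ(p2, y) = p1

From the language and accept set, identify what each state tracks — p0: no suffix match; p1: one trailing y; p2: suffix is yx.
Each missing δ(q, a) is the state matching the new tracked value after reading a.
δ(p0, y) = p1; δ(p1, x) = p2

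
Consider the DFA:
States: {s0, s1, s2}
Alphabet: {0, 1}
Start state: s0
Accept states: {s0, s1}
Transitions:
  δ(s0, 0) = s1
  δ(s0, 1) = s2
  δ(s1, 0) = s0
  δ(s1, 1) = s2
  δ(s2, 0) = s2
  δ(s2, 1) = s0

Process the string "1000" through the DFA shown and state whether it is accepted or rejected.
Processing string "1000":
  s0 --1--> s2
  s2 --0--> s2
  s2 --0--> s2
  s2 --0--> s2
Final state: s2
Accept states: {s0, s1}
No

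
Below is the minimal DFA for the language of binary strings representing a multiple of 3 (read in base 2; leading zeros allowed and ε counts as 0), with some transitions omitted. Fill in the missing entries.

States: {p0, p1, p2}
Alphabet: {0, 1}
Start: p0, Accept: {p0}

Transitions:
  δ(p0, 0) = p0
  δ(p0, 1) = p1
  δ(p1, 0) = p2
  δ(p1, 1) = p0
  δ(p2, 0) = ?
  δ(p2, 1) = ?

From the language and accept set, identify what each state tracks — p0: value ≡ 0 (mod 3); p1: value ≡ 1 (mod 3); p2: value ≡ 2 (mod 3).
Each missing δ(q, a) is the state matching the new tracked value after reading a.
δ(p2, 0) = p1; δ(p2, 1) = p2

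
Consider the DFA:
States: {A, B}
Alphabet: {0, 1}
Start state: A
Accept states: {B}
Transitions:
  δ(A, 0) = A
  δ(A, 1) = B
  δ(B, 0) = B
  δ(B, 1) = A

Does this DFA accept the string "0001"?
Processing string "0001":
  A --0--> A
  A --0--> A
  A --0--> A
  A --1--> B
Final state: B
Accept states: {B}
Yes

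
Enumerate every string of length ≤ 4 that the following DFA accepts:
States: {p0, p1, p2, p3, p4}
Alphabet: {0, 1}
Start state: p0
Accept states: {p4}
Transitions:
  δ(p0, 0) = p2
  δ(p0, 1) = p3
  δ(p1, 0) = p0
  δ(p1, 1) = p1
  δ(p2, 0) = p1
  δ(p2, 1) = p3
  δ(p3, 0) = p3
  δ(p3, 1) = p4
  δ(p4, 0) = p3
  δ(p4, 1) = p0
11, 011, 101, 0101, 1001, 1101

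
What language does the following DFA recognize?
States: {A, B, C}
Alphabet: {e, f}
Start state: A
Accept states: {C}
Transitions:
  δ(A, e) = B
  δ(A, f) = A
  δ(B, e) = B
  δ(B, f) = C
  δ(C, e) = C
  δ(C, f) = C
Testing a few strings:
  'fee' → reject
  'ef' → accept
  'f' → reject
  'ffef' → accept
State roles: A=no e seen yet; B=seen a e, waiting for f; C=substring ef seen
All strings over {e,f} containing the substring ef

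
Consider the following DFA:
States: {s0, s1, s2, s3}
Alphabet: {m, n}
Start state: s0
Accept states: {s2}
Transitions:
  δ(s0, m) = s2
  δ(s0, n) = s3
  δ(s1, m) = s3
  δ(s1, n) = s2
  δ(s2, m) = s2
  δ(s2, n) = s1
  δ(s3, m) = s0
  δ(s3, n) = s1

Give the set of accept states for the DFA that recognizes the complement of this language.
Complement accept states = All states \ Original accept states
= {s0, s1, s2, s3} \ {s2}
{s0, s1, s3}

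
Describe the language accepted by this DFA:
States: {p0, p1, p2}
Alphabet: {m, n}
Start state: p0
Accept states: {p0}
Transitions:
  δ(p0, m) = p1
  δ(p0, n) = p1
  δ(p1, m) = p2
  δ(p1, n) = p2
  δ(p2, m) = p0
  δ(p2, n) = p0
Testing a few strings:
  'nnm' → accept
  'mmn' → accept
  'mnm' → accept
  'mmnn' → reject
State roles: p0=length ≡ 0 (mod 3); p1=length ≡ 1 (mod 3); p2=length ≡ 2 (mod 3)
All strings over {m,n} whose length is a multiple of 3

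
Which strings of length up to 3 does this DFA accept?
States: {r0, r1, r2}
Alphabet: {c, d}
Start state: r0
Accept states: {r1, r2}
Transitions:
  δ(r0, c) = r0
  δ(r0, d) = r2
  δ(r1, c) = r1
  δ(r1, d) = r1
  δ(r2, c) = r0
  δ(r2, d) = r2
d, cd, dd, ccd, cdd, dcd, ddd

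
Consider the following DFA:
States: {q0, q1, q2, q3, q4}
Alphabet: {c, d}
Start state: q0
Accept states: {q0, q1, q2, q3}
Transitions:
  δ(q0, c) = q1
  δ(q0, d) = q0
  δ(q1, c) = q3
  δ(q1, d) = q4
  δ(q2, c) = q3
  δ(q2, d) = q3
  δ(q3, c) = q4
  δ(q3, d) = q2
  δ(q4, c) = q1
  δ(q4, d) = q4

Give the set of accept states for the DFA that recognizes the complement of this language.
Complement accept states = All states \ Original accept states
= {q0, q1, q2, q3, q4} \ {q0, q1, q2, q3}
{q4}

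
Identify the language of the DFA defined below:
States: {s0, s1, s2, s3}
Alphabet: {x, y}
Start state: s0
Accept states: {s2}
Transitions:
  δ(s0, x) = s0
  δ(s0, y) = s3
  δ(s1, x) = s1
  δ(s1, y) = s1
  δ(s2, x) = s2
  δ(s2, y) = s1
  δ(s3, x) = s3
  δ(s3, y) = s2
Testing a few strings:
  'xy' → reject
  'xx' → reject
  'xxxx' → reject
  'x' → reject
State roles: s0=zero y's; s1=≥ three y's (dead); s2=two y's; s3=one y
All strings over {x,y} containing exactly two y's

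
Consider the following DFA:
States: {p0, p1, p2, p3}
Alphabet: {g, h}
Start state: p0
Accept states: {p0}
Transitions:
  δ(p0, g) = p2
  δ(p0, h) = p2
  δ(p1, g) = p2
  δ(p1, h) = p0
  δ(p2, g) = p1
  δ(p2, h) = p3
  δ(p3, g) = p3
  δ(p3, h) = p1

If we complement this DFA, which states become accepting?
Complement accept states = All states \ Original accept states
= {p0, p1, p2, p3} \ {p0}
{p1, p2, p3}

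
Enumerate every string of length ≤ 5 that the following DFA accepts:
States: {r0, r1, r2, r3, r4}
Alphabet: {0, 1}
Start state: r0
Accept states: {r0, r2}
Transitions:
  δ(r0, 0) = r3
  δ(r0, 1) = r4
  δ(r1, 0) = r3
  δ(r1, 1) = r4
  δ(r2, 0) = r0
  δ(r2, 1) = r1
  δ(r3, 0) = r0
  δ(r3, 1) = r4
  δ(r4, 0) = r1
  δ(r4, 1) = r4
ε, 00, 0000, 1000, 01000, 11000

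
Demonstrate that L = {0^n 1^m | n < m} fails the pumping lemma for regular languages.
Assume L is regular with pumping length p. Idea: pumping up the 0-block makes the 0-count reach the 1-count.
Choose s = 0^p 1^(p+1) ∈ L. By the pumping lemma, s = xyz with |xy| ≤ p, |y| > 0, so y = 0^k with k ≥ 1. Then xy²z = 0^(p+k) 1^(p+1). Since p+k ≥ p+1, the number of 0's is no longer strictly less than the number of 1's, so xy²z ∉ L.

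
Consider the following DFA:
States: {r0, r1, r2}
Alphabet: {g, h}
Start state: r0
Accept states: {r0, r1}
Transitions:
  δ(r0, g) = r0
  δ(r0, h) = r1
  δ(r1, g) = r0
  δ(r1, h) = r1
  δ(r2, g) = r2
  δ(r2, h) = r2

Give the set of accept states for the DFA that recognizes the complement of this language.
Complement accept states = All states \ Original accept states
= {r0, r1, r2} \ {r0, r1}
{r2}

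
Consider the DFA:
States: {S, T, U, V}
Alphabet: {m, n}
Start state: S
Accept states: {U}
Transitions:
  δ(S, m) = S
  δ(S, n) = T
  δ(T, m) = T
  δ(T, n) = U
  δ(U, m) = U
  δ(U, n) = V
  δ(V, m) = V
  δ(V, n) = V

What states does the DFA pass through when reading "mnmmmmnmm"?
read 'm': S → S
  read 'n': S → T
  read 'm': T → T
  read 'm': T → T
  read 'm': T → T
  read 'm': T → T
  read 'n': T → U
  read 'm': U → U
  read 'm': U → U
S -> S -> T -> T -> T -> T -> T -> U -> U -> U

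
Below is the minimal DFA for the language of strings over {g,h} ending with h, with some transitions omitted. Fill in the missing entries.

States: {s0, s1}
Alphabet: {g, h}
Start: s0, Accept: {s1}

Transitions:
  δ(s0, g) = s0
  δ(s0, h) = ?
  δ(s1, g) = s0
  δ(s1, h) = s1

From the language and accept set, identify what each state tracks — s0: last symbol not h; s1: last symbol is h.
Each missing δ(q, a) is the state matching the new tracked value after reading a.
δ(s0, h) = s1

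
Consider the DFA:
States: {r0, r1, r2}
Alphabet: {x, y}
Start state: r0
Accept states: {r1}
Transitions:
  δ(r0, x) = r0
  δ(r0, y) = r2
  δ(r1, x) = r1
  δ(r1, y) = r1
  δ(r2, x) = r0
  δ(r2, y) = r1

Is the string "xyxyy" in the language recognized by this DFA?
Processing string "xyxyy":
  r0 --x--> r0
  r0 --y--> r2
  r2 --x--> r0
  r0 --y--> r2
  r2 --y--> r1
Final state: r1
Accept states: {r1}
Yes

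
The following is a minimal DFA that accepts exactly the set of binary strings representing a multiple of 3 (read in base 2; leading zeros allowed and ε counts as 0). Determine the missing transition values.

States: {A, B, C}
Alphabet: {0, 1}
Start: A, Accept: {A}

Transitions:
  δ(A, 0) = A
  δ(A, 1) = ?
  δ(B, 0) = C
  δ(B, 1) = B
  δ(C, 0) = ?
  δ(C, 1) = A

From the language and accept set, identify what each state tracks — A: value ≡ 0 (mod 3); B: value ≡ 2 (mod 3); C: value ≡ 1 (mod 3).
Each missing δ(q, a) is the state matching the new tracked value after reading a.
δ(A, 1) = C; δ(C, 0) = B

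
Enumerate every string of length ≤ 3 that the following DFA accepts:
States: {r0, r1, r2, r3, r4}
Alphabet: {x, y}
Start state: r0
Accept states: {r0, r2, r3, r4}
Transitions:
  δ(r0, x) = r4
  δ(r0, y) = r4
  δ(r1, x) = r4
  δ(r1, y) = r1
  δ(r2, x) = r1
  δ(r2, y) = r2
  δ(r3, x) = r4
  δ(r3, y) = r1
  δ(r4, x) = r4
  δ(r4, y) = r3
ε, x, y, xx, xy, yx, yy, xxx, xxy, xyx, yxx, yxy, yyx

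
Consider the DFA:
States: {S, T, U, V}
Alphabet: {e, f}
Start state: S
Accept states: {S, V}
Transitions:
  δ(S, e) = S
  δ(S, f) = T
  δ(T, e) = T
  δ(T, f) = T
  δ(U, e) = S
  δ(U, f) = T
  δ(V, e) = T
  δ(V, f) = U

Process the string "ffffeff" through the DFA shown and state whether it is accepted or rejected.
Processing string "ffffeff":
  S --f--> T
  T --f--> T
  T --f--> T
  T --f--> T
  T --e--> T
  T --f--> T
  T --f--> T
Final state: T
Accept states: {S, V}
No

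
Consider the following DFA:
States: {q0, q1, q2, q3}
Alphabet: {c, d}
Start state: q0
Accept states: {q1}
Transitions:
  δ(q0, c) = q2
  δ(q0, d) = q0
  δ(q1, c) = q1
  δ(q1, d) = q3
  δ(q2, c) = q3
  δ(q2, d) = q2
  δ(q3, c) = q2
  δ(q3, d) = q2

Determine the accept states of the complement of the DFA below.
Complement accept states = All states \ Original accept states
= {q0, q1, q2, q3} \ {q1}
{q0, q2, q3}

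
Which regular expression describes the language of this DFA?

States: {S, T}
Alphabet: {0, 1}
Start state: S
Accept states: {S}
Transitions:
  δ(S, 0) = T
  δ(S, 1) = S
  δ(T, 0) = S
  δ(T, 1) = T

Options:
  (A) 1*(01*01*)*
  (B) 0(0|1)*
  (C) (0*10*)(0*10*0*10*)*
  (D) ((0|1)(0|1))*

Check each option against the DFA on short strings; one disagreement eliminates an option:
  (A) 1*(01*01*)*: agrees with the DFA on every string of length ≤ 6
  (B) 0(0|1)*: on ε the DFA stays in S and accepts (S ∈ Accept), but the regex does not match it → eliminate
  (C) (0*10*)(0*10*0*10*)*: on ε the DFA stays in S and accepts (S ∈ Accept), but the regex does not match it → eliminate
  (D) ((0|1)(0|1))*: on '1' the DFA goes S → S and accepts (S ∈ Accept), but the regex does not match it → eliminate
Only (A) is consistent with the DFA.
(A) 1*(01*01*)*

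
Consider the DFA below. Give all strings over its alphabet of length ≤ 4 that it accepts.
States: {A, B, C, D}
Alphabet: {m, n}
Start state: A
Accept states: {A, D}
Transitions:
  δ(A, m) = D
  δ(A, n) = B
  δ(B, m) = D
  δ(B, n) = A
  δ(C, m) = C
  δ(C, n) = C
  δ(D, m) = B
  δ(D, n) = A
ε, m, mn, nm, nn, mmm, mmn, mnm, nmn, nnm, mmmn, mmnm, mnmn, mnnm, mnnn, nmmm, nmmn, nmnm, nnmn, nnnm, nnnn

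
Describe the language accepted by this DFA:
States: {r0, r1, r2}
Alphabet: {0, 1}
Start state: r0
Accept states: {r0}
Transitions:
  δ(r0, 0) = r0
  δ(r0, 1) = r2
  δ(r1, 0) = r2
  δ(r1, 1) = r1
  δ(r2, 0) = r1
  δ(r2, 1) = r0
Testing a few strings:
  '111' → reject
  '11' → accept
  '100' → reject
  '0' → accept
State roles: r0=value ≡ 0 (mod 3); r1=value ≡ 2 (mod 3); r2=value ≡ 1 (mod 3)
All binary strings representing a multiple of 3 (read in base 2; leading zeros allowed and ε counts as 0)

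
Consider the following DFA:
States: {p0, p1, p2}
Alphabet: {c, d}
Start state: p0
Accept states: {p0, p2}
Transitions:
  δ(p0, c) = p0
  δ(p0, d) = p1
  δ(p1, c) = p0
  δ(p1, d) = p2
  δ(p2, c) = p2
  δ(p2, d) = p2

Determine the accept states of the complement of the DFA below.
Complement accept states = All states \ Original accept states
= {p0, p1, p2} \ {p0, p2}
{p1}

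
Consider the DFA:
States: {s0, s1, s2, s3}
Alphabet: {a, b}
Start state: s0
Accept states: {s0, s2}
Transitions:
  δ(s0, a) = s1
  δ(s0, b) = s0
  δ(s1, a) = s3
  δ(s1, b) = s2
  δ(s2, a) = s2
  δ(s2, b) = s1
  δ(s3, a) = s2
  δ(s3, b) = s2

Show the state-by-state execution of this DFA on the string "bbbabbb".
read 'b': s0 → s0
  read 'b': s0 → s0
  read 'b': s0 → s0
  read 'a': s0 → s1
  read 'b': s1 → s2
  read 'b': s2 → s1
  read 'b': s1 → s2
s0 -> s0 -> s0 -> s0 -> s1 -> s2 -> s1 -> s2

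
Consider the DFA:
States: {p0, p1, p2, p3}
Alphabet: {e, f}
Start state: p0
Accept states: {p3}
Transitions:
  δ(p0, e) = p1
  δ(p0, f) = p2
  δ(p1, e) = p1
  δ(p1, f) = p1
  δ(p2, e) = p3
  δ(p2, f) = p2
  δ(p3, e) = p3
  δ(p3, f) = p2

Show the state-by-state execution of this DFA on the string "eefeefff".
read 'e': p0 → p1
  read 'e': p1 → p1
  read 'f': p1 → p1
  read 'e': p1 → p1
  read 'e': p1 → p1
  read 'f': p1 → p1
  read 'f': p1 → p1
  read 'f': p1 → p1
p0 -> p1 -> p1 -> p1 -> p1 -> p1 -> p1 -> p1 -> p1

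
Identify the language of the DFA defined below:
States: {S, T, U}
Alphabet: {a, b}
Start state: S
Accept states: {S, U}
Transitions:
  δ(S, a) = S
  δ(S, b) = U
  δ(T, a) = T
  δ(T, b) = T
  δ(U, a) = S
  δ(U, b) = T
Testing a few strings:
  'bbbb' → reject
  'bbba' → reject
  'baa' → accept
  'b' → accept
State roles: S=last symbol not b (ok); T=saw bb (dead); U=last symbol b (ok)
All strings over {a,b} with no two consecutive b's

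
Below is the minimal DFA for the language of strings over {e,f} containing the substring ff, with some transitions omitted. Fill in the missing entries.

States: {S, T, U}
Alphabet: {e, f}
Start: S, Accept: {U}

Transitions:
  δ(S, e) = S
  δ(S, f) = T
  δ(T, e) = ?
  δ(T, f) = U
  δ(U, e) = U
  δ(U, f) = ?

From the language and accept set, identify what each state tracks — S: no progress toward ff; T: one trailing f; U: substring ff seen.
Each missing δ(q, a) is the state matching the new tracked value after reading a.
δ(T, e) = S; δ(U, f) = U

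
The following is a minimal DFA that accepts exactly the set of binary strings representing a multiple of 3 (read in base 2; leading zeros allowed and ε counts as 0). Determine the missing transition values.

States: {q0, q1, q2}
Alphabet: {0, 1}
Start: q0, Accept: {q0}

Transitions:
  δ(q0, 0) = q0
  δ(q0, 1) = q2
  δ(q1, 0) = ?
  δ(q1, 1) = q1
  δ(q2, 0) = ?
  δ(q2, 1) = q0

From the language and accept set, identify what each state tracks — q0: value ≡ 0 (mod 3); q1: value ≡ 2 (mod 3); q2: value ≡ 1 (mod 3).
Each missing δ(q, a) is the state matching the new tracked value after reading a.
δ(q1, 0) = q2; δ(q2, 0) = q1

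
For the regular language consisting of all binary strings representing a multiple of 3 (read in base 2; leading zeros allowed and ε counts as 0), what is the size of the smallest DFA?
By Myhill–Nerode, count the distinguishable equivalence classes: three classes — residue of the binary value mod 3.
3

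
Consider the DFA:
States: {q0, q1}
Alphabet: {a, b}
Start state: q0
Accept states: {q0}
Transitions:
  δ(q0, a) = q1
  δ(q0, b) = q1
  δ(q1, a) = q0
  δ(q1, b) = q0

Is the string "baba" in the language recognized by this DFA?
Processing string "baba":
  q0 --b--> q1
  q1 --a--> q0
  q0 --b--> q1
  q1 --a--> q0
Final state: q0
Accept states: {q0}
Yes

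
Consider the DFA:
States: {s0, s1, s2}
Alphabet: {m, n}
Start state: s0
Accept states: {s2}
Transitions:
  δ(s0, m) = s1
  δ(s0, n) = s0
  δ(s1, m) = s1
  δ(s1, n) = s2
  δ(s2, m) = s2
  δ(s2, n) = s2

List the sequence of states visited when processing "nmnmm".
read 'n': s0 → s0
  read 'm': s0 → s1
  read 'n': s1 → s2
  read 'm': s2 → s2
  read 'm': s2 → s2
s0 -> s0 -> s1 -> s2 -> s2 -> s2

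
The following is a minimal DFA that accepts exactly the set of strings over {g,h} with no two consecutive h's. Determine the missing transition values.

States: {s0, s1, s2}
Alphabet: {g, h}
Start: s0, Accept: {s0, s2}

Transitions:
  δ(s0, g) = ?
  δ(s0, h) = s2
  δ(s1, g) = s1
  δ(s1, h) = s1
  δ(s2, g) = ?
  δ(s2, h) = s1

From the language and accept set, identify what each state tracks — s0: last symbol not h (ok); s1: saw hh (dead); s2: last symbol h (ok).
Each missing δ(q, a) is the state matching the new tracked value after reading a.
δ(s0, g) = s0; δ(s2, g) = s0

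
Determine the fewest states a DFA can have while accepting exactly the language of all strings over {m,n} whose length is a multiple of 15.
By Myhill–Nerode, count the distinguishable equivalence classes: 15 classes — one per residue of the length mod 15; class i is distinguished from class j by any string of length (15 − i) mod 15.
15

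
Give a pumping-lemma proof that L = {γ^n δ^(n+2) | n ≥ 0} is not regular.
Assume L is regular with pumping length p. Idea: pumping the γ-block breaks the fixed offset of 2.
Choose s = γ^p δ^(p+2) ∈ L. By the pumping lemma, s = xyz with |xy| ≤ p, |y| > 0, so y = γ^k with k ≥ 1. Then xy²z = γ^(p+k) δ^(p+2). For this to be in L we would need p+2 = (p+k)+2, i.e. k = 0, contradicting k ≥ 1. So xy²z ∉ L.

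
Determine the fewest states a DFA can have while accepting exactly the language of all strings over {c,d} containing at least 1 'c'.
By Myhill–Nerode, count the distinguishable equivalence classes: 2 classes — having seen 0, or ≥1 copies of 'c'; any two classes i < j (j ≤ 1) are distinguished by the string c^(1−j), which takes class j to 1 copy (accepted) but leaves class i below 1 (rejected).
2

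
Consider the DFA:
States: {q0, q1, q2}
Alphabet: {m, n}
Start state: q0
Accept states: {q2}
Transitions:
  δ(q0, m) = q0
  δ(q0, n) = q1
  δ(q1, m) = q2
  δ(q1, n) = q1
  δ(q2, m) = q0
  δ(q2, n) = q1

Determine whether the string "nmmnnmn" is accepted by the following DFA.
Processing string "nmmnnmn":
  q0 --n--> q1
  q1 --m--> q2
  q2 --m--> q0
  q0 --n--> q1
  q1 --n--> q1
  q1 --m--> q2
  q2 --n--> q1
Final state: q1
Accept states: {q2}
No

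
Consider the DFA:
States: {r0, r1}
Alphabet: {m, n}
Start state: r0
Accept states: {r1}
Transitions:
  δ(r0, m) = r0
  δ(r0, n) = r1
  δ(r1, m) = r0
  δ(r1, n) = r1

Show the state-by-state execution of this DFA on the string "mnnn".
read 'm': r0 → r0
  read 'n': r0 → r1
  read 'n': r1 → r1
  read 'n': r1 → r1
r0 -> r0 -> r1 -> r1 -> r1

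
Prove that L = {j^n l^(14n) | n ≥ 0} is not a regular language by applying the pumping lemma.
Assume L is regular with pumping length p. Idea: pumping the j-block breaks the 1:14 ratio.
Choose s = j^p l^(14p) (length 15p ≥ p). By the pumping lemma, s = xyz with |xy| ≤ p, |y| > 0, so y = j^k with k ≥ 1. Then xy²z = j^(p+k) l^(14p). For this to be in L we would need 14p = 14(p+k), i.e. 14k = 0, contradicting k ≥ 1. So xy²z ∉ L.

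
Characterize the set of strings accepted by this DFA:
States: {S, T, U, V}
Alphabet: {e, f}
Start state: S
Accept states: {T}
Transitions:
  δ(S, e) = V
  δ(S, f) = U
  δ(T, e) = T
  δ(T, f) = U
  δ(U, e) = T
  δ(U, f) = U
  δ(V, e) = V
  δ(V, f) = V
Testing a few strings:
  'e' → reject
  'eef' → reject
  'fee' → accept
  'ff' → reject
State roles: S=no input read; T=started with f, last symbol e; U=started with f, last symbol f; V=started with e (dead)
All strings over {e,f} that start with f and end with e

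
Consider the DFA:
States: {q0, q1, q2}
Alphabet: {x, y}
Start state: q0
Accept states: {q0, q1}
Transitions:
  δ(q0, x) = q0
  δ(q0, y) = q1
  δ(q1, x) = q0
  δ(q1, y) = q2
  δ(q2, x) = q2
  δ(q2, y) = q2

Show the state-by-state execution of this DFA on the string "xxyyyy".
read 'x': q0 → q0
  read 'x': q0 → q0
  read 'y': q0 → q1
  read 'y': q1 → q2
  read 'y': q2 → q2
  read 'y': q2 → q2
q0 -> q0 -> q0 -> q1 -> q2 -> q2 -> q2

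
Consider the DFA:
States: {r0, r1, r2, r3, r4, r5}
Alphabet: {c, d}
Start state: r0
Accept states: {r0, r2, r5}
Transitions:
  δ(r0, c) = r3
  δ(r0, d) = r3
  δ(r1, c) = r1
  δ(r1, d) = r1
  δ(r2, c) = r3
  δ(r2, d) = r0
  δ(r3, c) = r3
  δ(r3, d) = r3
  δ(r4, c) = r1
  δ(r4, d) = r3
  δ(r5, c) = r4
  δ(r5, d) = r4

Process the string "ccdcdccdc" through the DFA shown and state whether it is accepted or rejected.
Processing string "ccdcdccdc":
  r0 --c--> r3
  r3 --c--> r3
  r3 --d--> r3
  r3 --c--> r3
  r3 --d--> r3
  r3 --c--> r3
  r3 --c--> r3
  r3 --d--> r3
  r3 --c--> r3
Final state: r3
Accept states: {r0, r2, r5}
No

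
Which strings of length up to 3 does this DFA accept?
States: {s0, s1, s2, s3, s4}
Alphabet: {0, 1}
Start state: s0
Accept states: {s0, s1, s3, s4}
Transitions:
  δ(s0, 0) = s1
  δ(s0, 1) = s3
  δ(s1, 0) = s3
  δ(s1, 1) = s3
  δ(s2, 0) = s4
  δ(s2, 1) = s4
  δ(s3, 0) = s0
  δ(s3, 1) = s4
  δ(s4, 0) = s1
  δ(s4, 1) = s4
ε, 0, 1, 00, 01, 10, 11, 000, 001, 010, 011, 100, 101, 110, 111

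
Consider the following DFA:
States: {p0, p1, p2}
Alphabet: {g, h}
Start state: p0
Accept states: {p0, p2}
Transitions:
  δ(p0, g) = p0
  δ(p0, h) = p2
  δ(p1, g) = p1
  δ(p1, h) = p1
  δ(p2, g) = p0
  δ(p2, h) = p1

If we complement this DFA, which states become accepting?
Complement accept states = All states \ Original accept states
= {p0, p1, p2} \ {p0, p2}
{p1}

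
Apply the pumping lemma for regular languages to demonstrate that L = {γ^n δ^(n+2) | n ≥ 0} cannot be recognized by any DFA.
Assume L is regular with pumping length p. Idea: pumping the γ-block breaks the fixed offset of 2.
Choose s = γ^p δ^(p+2) ∈ L. By the pumping lemma, s = xyz with |xy| ≤ p, |y| > 0, so y = γ^k with k ≥ 1. Then xy²z = γ^(p+k) δ^(p+2). For this to be in L we would need p+2 = (p+k)+2, i.e. k = 0, contradicting k ≥ 1. So xy²z ∉ L.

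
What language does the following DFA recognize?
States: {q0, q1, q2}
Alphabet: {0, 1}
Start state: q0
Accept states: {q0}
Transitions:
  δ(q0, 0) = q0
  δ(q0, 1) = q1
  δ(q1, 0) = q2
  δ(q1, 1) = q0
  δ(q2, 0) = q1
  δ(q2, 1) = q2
Testing a few strings:
  '0' → accept
  '111' → reject
  '01' → reject
  '0101' → reject
State roles: q0=value ≡ 0 (mod 3); q1=value ≡ 1 (mod 3); q2=value ≡ 2 (mod 3)
All binary strings representing a multiple of 3 (read in base 2; leading zeros allowed and ε counts as 0)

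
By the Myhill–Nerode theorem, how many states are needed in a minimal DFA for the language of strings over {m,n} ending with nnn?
By Myhill–Nerode, count the distinguishable equivalence classes: 4 classes — one per longest suffix of the input that is a prefix of 'nnn' (lengths 0 through 3); only the length-3 class is accepting.
4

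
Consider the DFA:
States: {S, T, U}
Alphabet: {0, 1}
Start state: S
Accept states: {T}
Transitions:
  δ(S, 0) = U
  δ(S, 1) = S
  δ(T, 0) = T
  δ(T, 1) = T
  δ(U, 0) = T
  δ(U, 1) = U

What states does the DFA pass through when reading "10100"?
read '1': S → S
  read '0': S → U
  read '1': U → U
  read '0': U → T
  read '0': T → T
S -> S -> U -> U -> T -> T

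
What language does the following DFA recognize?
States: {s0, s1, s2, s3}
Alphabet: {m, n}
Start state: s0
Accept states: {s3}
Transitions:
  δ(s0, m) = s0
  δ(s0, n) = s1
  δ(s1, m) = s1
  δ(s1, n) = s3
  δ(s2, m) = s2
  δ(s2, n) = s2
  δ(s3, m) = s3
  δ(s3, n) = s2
Testing a few strings:
  'nm' → reject
  'nmnm' → accept
  'n' → reject
  'mnnm' → accept
State roles: s0=zero n's; s1=one n; s2=≥ three n's (dead); s3=two n's
All strings over {m,n} containing exactly two n's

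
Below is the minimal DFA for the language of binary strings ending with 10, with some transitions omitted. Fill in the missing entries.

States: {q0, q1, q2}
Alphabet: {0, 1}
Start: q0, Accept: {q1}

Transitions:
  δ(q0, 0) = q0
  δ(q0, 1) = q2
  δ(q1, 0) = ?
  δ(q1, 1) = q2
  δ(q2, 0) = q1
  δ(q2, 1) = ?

From the language and accept set, identify what each state tracks — q0: no suffix match; q1: suffix is 10; q2: one trailing 1.
Each missing δ(q, a) is the state matching the new tracked value after reading a.
δ(q1, 0) = q0; δ(q2, 1) = q2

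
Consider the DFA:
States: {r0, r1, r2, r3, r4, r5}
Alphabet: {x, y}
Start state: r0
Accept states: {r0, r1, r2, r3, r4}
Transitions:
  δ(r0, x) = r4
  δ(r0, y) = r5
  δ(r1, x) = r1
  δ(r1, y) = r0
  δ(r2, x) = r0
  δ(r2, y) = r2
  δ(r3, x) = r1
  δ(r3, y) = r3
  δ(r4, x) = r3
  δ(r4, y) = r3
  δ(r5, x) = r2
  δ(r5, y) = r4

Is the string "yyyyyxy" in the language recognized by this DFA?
Processing string "yyyyyxy":
  r0 --y--> r5
  r5 --y--> r4
  r4 --y--> r3
  r3 --y--> r3
  r3 --y--> r3
  r3 --x--> r1
  r1 --y--> r0
Final state: r0
Accept states: {r0, r1, r2, r3, r4}
Yes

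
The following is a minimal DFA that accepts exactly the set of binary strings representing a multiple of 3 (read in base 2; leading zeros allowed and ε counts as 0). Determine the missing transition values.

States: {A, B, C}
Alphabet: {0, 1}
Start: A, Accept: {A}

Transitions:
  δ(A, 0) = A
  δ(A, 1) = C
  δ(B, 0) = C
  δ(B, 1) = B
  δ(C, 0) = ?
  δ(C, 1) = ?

From the language and accept set, identify what each state tracks — A: value ≡ 0 (mod 3); B: value ≡ 2 (mod 3); C: value ≡ 1 (mod 3).
Each missing δ(q, a) is the state matching the new tracked value after reading a.
δ(C, 0) = B; δ(C, 1) = A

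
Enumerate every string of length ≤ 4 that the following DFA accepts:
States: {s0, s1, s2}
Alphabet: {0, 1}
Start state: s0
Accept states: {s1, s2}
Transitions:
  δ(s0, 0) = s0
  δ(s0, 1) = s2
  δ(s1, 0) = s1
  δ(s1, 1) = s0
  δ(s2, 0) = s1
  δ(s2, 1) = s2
1, 01, 10, 11, 001, 010, 011, 100, 110, 111, 0001, 0010, 0011, 0100, 0110, 0111, 1000, 1011, 1100, 1110, 1111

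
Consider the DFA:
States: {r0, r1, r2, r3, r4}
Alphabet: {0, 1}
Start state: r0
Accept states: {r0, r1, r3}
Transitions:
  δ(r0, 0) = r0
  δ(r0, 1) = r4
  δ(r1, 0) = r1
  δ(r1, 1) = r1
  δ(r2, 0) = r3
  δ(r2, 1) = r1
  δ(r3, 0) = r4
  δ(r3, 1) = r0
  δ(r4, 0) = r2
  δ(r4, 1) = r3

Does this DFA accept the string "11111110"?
Processing string "11111110":
  r0 --1--> r4
  r4 --1--> r3
  r3 --1--> r0
  r0 --1--> r4
  r4 --1--> r3
  r3 --1--> r0
  r0 --1--> r4
  r4 --0--> r2
Final state: r2
Accept states: {r0, r1, r3}
No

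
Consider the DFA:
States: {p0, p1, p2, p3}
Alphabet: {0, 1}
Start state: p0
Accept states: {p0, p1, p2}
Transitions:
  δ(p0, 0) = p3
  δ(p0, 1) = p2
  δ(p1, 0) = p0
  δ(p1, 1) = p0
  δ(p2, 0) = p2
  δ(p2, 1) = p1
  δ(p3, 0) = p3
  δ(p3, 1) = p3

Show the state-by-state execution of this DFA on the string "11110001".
read '1': p0 → p2
  read '1': p2 → p1
  read '1': p1 → p0
  read '1': p0 → p2
  read '0': p2 → p2
  read '0': p2 → p2
  read '0': p2 → p2
  read '1': p2 → p1
p0 -> p2 -> p1 -> p0 -> p2 -> p2 -> p2 -> p2 -> p1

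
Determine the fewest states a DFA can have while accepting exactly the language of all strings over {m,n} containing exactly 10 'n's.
By Myhill–Nerode, count the distinguishable equivalence classes: 12 classes — having seen 0, 1, …, 10, or >10 copies of 'n'; the count-10 class is the only accepting one and >10 is dead.
12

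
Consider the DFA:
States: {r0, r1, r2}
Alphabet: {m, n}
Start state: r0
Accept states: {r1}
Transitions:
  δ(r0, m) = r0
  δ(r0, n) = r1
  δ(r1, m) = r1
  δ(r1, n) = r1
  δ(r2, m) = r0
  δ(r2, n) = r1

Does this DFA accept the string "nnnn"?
Processing string "nnnn":
  r0 --n--> r1
  r1 --n--> r1
  r1 --n--> r1
  r1 --n--> r1
Final state: r1
Accept states: {r1}
Yes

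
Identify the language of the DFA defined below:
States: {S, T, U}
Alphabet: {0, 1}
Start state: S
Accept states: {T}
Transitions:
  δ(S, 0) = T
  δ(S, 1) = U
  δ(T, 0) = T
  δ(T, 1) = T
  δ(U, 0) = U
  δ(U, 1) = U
Testing a few strings:
  '00' → accept
  '110' → reject
  '1' → reject
  '10' → reject
State roles: S=no input read; T=started with 0; U=started with 1 (dead)
All binary strings starting with 0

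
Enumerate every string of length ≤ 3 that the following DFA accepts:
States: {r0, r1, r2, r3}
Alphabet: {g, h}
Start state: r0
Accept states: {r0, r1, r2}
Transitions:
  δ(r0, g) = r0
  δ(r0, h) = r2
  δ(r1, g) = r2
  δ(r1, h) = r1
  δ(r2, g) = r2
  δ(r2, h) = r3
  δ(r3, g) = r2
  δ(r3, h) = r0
ε, g, h, gg, gh, hg, ggg, ggh, ghg, hgg, hhg, hhh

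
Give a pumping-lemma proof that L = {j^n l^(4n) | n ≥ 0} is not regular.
Assume L is regular with pumping length p. Idea: pumping the j-block breaks the 1:4 ratio.
Choose s = j^p l^(4p) (length 5p ≥ p). By the pumping lemma, s = xyz with |xy| ≤ p, |y| > 0, so y = j^k with k ≥ 1. Then xy²z = j^(p+k) l^(4p). For this to be in L we would need 4p = 4(p+k), i.e. 4k = 0, contradicting k ≥ 1. So xy²z ∉ L.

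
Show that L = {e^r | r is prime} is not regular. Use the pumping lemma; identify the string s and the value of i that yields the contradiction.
Assume L is regular with pumping length p. Idea: pumping by a suitable count produces a composite length.
Let q be a prime with q ≥ p and choose s = e^q ∈ L. By the pumping lemma, s = xyz with |xy| ≤ p, |y| = k ≥ 1. Take i = q+1: |xy^(q+1)z| = q + q·k = q(1+k). Since q ≥ 2 and 1+k ≥ 2, q(1+k) is composite, so xy^(q+1)z ∉ L.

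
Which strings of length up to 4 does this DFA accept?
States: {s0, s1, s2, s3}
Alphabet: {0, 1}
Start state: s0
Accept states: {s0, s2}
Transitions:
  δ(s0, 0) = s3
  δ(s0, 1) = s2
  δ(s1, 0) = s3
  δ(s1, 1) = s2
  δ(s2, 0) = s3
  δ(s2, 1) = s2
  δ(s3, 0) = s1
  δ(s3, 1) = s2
ε, 1, 01, 11, 001, 011, 101, 111, 0001, 0011, 0101, 0111, 1001, 1011, 1101, 1111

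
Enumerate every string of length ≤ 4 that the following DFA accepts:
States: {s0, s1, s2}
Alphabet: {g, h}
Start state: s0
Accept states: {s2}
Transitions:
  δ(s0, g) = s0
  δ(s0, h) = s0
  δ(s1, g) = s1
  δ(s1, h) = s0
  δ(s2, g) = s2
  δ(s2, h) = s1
None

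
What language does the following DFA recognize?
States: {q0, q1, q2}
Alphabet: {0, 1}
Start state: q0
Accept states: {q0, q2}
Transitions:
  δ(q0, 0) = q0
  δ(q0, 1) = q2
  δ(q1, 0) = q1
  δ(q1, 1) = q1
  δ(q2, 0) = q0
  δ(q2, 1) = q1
Testing a few strings:
  '0' → accept
  '11' → reject
  '00' → accept
  '1' → accept
State roles: q0=last symbol not 1 (ok); q1=saw 11 (dead); q2=last symbol 1 (ok)
All binary strings with no two consecutive 1's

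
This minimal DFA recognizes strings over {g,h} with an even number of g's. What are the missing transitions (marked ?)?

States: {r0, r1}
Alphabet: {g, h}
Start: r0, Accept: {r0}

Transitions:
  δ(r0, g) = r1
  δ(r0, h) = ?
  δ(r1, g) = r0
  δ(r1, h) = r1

From the language and accept set, identify what each state tracks — r0: even number of g's so far; r1: odd number of g's so far.
Each missing δ(q, a) is the state matching the new tracked value after reading a.
δ(r0, h) = r0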